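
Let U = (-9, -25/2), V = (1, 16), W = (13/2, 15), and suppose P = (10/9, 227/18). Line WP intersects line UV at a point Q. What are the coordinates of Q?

(-3/7, 167/14)

Barycentric coordinates of P with respect to UVW: (1/9, 2/3, 2/9).
On side UV the W-coordinate is zero; dropping P's W-weight 2/9 and renormalizing the remaining 1/9 : 2/3 gives weights 1/7, 6/7 on U, V.
Q = (1/7)·(-9, -25/2) + (6/7)·(1, 16) = (-3/7, 167/14).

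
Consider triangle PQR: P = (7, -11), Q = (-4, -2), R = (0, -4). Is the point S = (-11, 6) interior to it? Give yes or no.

no

Barycentric coordinates of S: (-9/7, 1/2, 25/14).
The three coordinates are negative, positive, positive; a point is interior exactly when all three are positive.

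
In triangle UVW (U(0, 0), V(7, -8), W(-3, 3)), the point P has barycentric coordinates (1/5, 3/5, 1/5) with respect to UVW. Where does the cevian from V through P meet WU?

Line VP meets WU where the V-coordinate vanishes; zeroing P's V-weight and renormalizing leaves W, U-weights 1/5 : 1/5 → (1/2, 1/2).
So Q = (1/2)·W + (1/2)·U = (-3/2, 3/2).

(-3/2, 3/2)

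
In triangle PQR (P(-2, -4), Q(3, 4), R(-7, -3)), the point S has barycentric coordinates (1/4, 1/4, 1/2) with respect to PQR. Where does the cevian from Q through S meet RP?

(-16/3, -10/3)

Line QS meets RP where the Q-coordinate vanishes; zeroing S's Q-weight and renormalizing leaves R, P-weights 1/2 : 1/4 → (2/3, 1/3).
So T = (2/3)·R + (1/3)·P = (-16/3, -10/3).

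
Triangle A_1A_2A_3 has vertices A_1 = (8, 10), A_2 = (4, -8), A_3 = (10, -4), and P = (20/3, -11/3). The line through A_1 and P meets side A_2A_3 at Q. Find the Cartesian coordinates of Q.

(32/5, -32/5)

Barycentric coordinates of P with respect to A_1A_2A_3: (1/6, 1/2, 1/3).
On side A_2A_3 the A_1-coordinate is zero; dropping P's A_1-weight 1/6 and renormalizing the remaining 1/2 : 1/3 gives weights 3/5, 2/5 on A_2, A_3.
Q = (3/5)·(4, -8) + (2/5)·(10, -4) = (32/5, -32/5).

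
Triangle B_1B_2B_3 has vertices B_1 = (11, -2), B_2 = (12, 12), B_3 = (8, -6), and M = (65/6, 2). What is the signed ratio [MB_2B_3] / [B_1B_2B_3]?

1/2

[B_1B_2B_3] = ½·(11·(12−(-6)) + 12·(-6−(-2)) + 8·(-2−12)) = ½·(198 − 48 − 112) = 19.
[MB_2B_3] = ½·((65/6)·(12−(-6)) + 12·(-6−2) + 8·(2−12)) = ½·(195 − 96 − 80) = 19/2, so the ratio is (19/2)/19 = 1/2.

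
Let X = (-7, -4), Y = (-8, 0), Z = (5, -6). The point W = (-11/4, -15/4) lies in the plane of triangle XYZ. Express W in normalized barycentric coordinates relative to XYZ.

(3/8, 1/4, 3/8)

Signed area of the reference triangle: [XYZ] = ½·((-7)·(0−(-6)) + (-8)·(-6−(-4)) + 5·(-4−0)) = ½·(-42 + 16 − 20) = -23.
[WYZ] = ½·((-11/4)·(0−(-6)) + (-8)·(-6−(-15/4)) + 5·(-15/4−0)) = ½·(-33/2 + 18 − 75/4) = -69/8, so the X-coordinate is (-69/8)/(-23) = 3/8.
[XWZ] = ½·((-7)·(-15/4−(-6)) + (-11/4)·(-6−(-4)) + 5·(-4−(-15/4))) = ½·(-63/4 + 11/2 − 5/4) = -23/4, so the Y-coordinate is 1/4.
[XYW] = ½·((-7)·(0−(-15/4)) + (-8)·(-15/4−(-4)) + (-11/4)·(-4−0)) = ½·(-105/4 − 2 + 11) = -69/8, so the Z-coordinate is 3/8.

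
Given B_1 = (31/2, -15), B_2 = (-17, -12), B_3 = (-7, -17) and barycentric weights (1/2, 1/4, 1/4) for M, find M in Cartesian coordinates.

(7/4, -59/4)

M = (1/2)·B_1 + (1/4)·B_2 + (1/4)·B_3.
x-coordinate: (1/2)·(31/2) + (1/4)·(-17) + (1/4)·(-7) = 7/4.
y-coordinate: (1/2)·(-15) + (1/4)·(-12) + (1/4)·(-17) = -59/4.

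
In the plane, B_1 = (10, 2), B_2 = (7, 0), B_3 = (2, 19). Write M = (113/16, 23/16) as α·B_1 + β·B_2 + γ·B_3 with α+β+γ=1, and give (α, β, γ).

Signed area of the reference triangle: [B_1B_2B_3] = ½·(10·(0−19) + 7·(19−2) + 2·(2−0)) = ½·(-190 + 119 + 4) = -67/2.
[MB_2B_3] = ½·((113/16)·(0−19) + 7·(19−(23/16)) + 2·(23/16−0)) = ½·(-2147/16 + 1967/16 + 23/8) = -67/16, so the B_1-coordinate is (-67/16)/(-67/2) = 1/8.
[B_1MB_3] = ½·(10·(23/16−19) + (113/16)·(19−2) + 2·(2−(23/16))) = ½·(-1405/8 + 1921/16 + 9/8) = -871/32, so the B_2-coordinate is 13/16.
[B_1B_2M] = ½·(10·(0−(23/16)) + 7·(23/16−2) + (113/16)·(2−0)) = ½·(-115/8 − 63/16 + 113/8) = -67/32, so the B_3-coordinate is 1/16.

(1/8, 13/16, 1/16)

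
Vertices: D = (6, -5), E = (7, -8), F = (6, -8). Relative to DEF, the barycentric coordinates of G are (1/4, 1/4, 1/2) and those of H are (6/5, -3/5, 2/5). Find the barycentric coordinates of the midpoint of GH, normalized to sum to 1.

Since both coordinate triples sum to 1, the midpoint's barycentrics are the componentwise average.
(1/4+6/5)/2 = 29/40; similarly -7/40 and 9/20.

(29/40, -7/40, 9/20)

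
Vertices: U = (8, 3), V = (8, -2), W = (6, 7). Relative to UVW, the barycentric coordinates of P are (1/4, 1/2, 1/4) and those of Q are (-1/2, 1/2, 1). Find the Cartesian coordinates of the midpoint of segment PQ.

Barycentric coordinates of the midpoint are the average: (-1/8, 1/2, 5/8).
Converting: (-1/8)·U + (1/2)·V + (5/8)·W = (27/4, 3).

(27/4, 3)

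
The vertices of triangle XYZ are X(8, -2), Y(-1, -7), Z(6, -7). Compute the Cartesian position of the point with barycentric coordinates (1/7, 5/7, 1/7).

(9/7, -44/7)

W = (1/7)·X + (5/7)·Y + (1/7)·Z.
x-coordinate: (1/7)·8 + (5/7)·(-1) + (1/7)·6 = 9/7.
y-coordinate: (1/7)·(-2) + (5/7)·(-7) + (1/7)·(-7) = -44/7.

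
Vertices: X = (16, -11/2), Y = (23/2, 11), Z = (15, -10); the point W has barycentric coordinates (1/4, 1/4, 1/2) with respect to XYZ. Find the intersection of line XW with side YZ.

Line XW meets YZ where the X-coordinate vanishes; zeroing W's X-weight and renormalizing leaves Y, Z-weights 1/4 : 1/2 → (1/3, 2/3).
So V = (1/3)·Y + (2/3)·Z = (83/6, -3).

(83/6, -3)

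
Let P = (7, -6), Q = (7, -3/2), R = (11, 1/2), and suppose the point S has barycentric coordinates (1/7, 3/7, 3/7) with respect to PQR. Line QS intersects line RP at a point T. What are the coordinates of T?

Line QS meets RP where the Q-coordinate vanishes; zeroing S's Q-weight and renormalizing leaves R, P-weights 3/7 : 1/7 → (3/4, 1/4).
So T = (3/4)·R + (1/4)·P = (10, -9/8).

(10, -9/8)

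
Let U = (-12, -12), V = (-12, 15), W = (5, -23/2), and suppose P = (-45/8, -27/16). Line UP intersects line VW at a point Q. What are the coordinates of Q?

(-7/2, 7/4)

Barycentric coordinates of P with respect to UVW: (1/4, 3/8, 3/8).
On side VW the U-coordinate is zero; dropping P's U-weight 1/4 and renormalizing the remaining 3/8 : 3/8 gives weights 1/2, 1/2 on V, W.
Q = (1/2)·(-12, 15) + (1/2)·(5, -23/2) = (-7/2, 7/4).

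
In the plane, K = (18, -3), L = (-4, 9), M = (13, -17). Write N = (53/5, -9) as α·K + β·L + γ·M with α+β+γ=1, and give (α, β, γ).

Signed area of the reference triangle: [KLM] = ½·(18·(9−(-17)) + (-4)·(-17−(-3)) + 13·(-3−9)) = ½·(468 + 56 − 156) = 184.
[NLM] = ½·((53/5)·(9−(-17)) + (-4)·(-17−(-9)) + 13·(-9−9)) = ½·(1378/5 + 32 − 234) = 184/5, so the K-coordinate is (184/5)/184 = 1/5.
[KNM] = ½·(18·(-9−(-17)) + (53/5)·(-17−(-3)) + 13·(-3−(-9))) = ½·(144 − 742/5 + 78) = 184/5, so the L-coordinate is 1/5.
[KLN] = ½·(18·(9−(-9)) + (-4)·(-9−(-3)) + (53/5)·(-3−9)) = ½·(324 + 24 − 636/5) = 552/5, so the M-coordinate is 3/5.
Check: 1/5 + 1/5 + 3/5 = 1.

(1/5, 1/5, 3/5)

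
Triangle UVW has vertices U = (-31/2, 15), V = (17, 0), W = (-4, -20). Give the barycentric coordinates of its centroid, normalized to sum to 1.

(1/3, 1/3, 1/3)

The centroid is the average of the vertices, so each weight is 1/3.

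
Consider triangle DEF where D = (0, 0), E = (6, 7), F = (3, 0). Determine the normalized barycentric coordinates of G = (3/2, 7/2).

(1, 1/2, -1/2)

Signed area of the reference triangle: [DEF] = ½·(0·(7−0) + 6·(0−0) + 3·(0−7)) = ½·(0 + 0 − 21) = -21/2.
[GEF] = ½·((3/2)·(7−0) + 6·(0−(7/2)) + 3·(7/2−7)) = ½·(21/2 − 21 − 21/2) = -21/2, so the D-coordinate is (-21/2)/(-21/2) = 1.
[DGF] = ½·(0·(7/2−0) + (3/2)·(0−0) + 3·(0−(7/2))) = ½·(0 + 0 − 21/2) = -21/4, so the E-coordinate is 1/2.
[DEG] = ½·(0·(7−(7/2)) + 6·(7/2−0) + (3/2)·(0−7)) = ½·(0 + 21 − 21/2) = 21/4, so the F-coordinate is -1/2.
Check: 1 + 1/2 − 1/2 = 1.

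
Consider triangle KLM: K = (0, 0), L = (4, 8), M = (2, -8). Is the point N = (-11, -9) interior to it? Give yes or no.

Barycentric coordinates of N: (103/24, -53/24, -13/12).
The three coordinates are positive, negative, negative; a point is interior exactly when all three are positive.

no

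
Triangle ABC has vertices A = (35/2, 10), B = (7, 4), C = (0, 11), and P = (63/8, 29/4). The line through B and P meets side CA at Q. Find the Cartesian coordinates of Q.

Barycentric coordinates of P with respect to ABC: (1/4, 1/2, 1/4).
On side CA the B-coordinate is zero; dropping P's B-weight 1/2 and renormalizing the remaining 1/4 : 1/4 gives weights 1/2, 1/2 on C, A.
Q = (1/2)·(0, 11) + (1/2)·(35/2, 10) = (35/4, 21/2).

(35/4, 21/2)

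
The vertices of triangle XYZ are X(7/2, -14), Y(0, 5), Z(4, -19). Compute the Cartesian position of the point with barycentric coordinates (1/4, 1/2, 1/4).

W = (1/4)·X + (1/2)·Y + (1/4)·Z.
x-coordinate: (1/4)·(7/2) + (1/2)·0 + (1/4)·4 = 15/8.
y-coordinate: (1/4)·(-14) + (1/2)·5 + (1/4)·(-19) = -23/4.

(15/8, -23/4)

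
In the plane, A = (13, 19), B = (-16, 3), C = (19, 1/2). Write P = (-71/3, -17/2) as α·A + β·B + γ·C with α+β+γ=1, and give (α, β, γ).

(-2/3, 4/3, 1/3)

Signed area of the reference triangle: [ABC] = ½·(13·(3−(1/2)) + (-16)·(1/2−19) + 19·(19−3)) = ½·(65/2 + 296 + 304) = 1265/4.
[PBC] = ½·((-71/3)·(3−(1/2)) + (-16)·(1/2−(-17/2)) + 19·(-17/2−3)) = ½·(-355/6 − 144 − 437/2) = -1265/6, so the A-coordinate is (-1265/6)/(1265/4) = -2/3.
[APC] = ½·(13·(-17/2−(1/2)) + (-71/3)·(1/2−19) + 19·(19−(-17/2))) = ½·(-117 + 2627/6 + 1045/2) = 1265/3, so the B-coordinate is 4/3.
[ABP] = ½·(13·(3−(-17/2)) + (-16)·(-17/2−19) + (-71/3)·(19−3)) = ½·(299/2 + 440 − 1136/3) = 1265/12, so the C-coordinate is 1/3.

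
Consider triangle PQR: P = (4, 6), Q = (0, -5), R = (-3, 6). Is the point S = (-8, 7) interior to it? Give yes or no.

Barycentric coordinates of S: (-52/77, -1/11, 136/77).
The three coordinates are negative, negative, positive; a point is interior exactly when all three are positive.

no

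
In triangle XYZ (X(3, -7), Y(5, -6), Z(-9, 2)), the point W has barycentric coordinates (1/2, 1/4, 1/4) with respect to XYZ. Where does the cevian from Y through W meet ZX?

(-1, -4)

Line YW meets ZX where the Y-coordinate vanishes; zeroing W's Y-weight and renormalizing leaves Z, X-weights 1/4 : 1/2 → (1/3, 2/3).
So V = (1/3)·Z + (2/3)·X = (-1, -4).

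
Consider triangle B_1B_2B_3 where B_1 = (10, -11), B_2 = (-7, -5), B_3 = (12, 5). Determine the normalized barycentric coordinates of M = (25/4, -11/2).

Signed area of the reference triangle: [B_1B_2B_3] = ½·(10·(-5−5) + (-7)·(5−(-11)) + 12·(-11−(-5))) = ½·(-100 − 112 − 72) = -142.
[MB_2B_3] = ½·((25/4)·(-5−5) + (-7)·(5−(-11/2)) + 12·(-11/2−(-5))) = ½·(-125/2 − 147/2 − 6) = -71, so the B_1-coordinate is (-71)/(-142) = 1/2.
[B_1MB_3] = ½·(10·(-11/2−5) + (25/4)·(5−(-11)) + 12·(-11−(-11/2))) = ½·(-105 + 100 − 66) = -71/2, so the B_2-coordinate is 1/4.
[B_1B_2M] = ½·(10·(-5−(-11/2)) + (-7)·(-11/2−(-11)) + (25/4)·(-11−(-5))) = ½·(5 − 77/2 − 75/2) = -71/2, so the B_3-coordinate is 1/4.
Check: 1/2 + 1/4 + 1/4 = 1.

(1/2, 1/4, 1/4)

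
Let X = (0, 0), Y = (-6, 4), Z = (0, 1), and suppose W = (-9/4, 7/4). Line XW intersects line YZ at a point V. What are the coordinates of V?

Barycentric coordinates of W with respect to XYZ: (3/8, 3/8, 1/4).
On side YZ the X-coordinate is zero; dropping W's X-weight 3/8 and renormalizing the remaining 3/8 : 1/4 gives weights 3/5, 2/5 on Y, Z.
V = (3/5)·(-6, 4) + (2/5)·(0, 1) = (-18/5, 14/5).

(-18/5, 14/5)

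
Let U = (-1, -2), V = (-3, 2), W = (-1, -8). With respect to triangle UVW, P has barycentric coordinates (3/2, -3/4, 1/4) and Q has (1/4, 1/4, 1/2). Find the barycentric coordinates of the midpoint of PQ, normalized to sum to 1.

(7/8, -1/4, 3/8)

Since both coordinate triples sum to 1, the midpoint's barycentrics are the componentwise average.
(3/2+1/4)/2 = 7/8; similarly -1/4 and 3/8.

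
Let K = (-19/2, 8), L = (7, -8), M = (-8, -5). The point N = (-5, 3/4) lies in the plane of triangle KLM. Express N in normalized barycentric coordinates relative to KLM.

Signed area of the reference triangle: [KLM] = ½·((-19/2)·(-8−(-5)) + 7·(-5−8) + (-8)·(8−(-8))) = ½·(57/2 − 91 − 128) = -381/4.
[NLM] = ½·((-5)·(-8−(-5)) + 7·(-5−(3/4)) + (-8)·(3/4−(-8))) = ½·(15 − 161/4 − 70) = -381/8, so the K-coordinate is (-381/8)/(-381/4) = 1/2.
[KNM] = ½·((-19/2)·(3/4−(-5)) + (-5)·(-5−8) + (-8)·(8−(3/4))) = ½·(-437/8 + 65 − 58) = -381/16, so the L-coordinate is 1/4.
[KLN] = ½·((-19/2)·(-8−(3/4)) + 7·(3/4−8) + (-5)·(8−(-8))) = ½·(665/8 − 203/4 − 80) = -381/16, so the M-coordinate is 1/4.

(1/2, 1/4, 1/4)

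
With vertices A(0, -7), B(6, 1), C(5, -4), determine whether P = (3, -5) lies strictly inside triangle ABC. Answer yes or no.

Barycentric coordinates of P: (9/22, 1/22, 6/11).
The three coordinates are positive, positive, positive; a point is interior exactly when all three are positive.

yes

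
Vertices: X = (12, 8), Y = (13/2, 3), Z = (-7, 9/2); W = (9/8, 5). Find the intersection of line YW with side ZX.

(-2/3, 17/3)

Barycentric coordinates of W with respect to XYZ: (1/4, 1/4, 1/2).
On side ZX the Y-coordinate is zero; dropping W's Y-weight 1/4 and renormalizing the remaining 1/2 : 1/4 gives weights 2/3, 1/3 on Z, X.
V = (2/3)·(-7, 9/2) + (1/3)·(12, 8) = (-2/3, 17/3).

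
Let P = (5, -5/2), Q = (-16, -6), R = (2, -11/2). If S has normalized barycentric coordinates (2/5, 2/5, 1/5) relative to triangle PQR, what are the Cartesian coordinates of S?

S = (2/5)·P + (2/5)·Q + (1/5)·R.
x-coordinate: (2/5)·5 + (2/5)·(-16) + (1/5)·2 = -4.
y-coordinate: (2/5)·(-5/2) + (2/5)·(-6) + (1/5)·(-11/2) = -9/2.

(-4, -9/2)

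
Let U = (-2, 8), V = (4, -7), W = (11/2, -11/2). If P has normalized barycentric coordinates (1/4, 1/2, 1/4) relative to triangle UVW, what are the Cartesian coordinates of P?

P = (1/4)·U + (1/2)·V + (1/4)·W.
x-coordinate: (1/4)·(-2) + (1/2)·4 + (1/4)·(11/2) = 23/8.
y-coordinate: (1/4)·8 + (1/2)·(-7) + (1/4)·(-11/2) = -23/8.

(23/8, -23/8)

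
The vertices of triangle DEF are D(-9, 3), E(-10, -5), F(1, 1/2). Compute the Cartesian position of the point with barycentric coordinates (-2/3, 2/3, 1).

G = (-2/3)·D + (2/3)·E + 1·F.
x-coordinate: (-2/3)·(-9) + (2/3)·(-10) + 1·1 = 1/3.
y-coordinate: (-2/3)·3 + (2/3)·(-5) + 1·(1/2) = -29/6.

(1/3, -29/6)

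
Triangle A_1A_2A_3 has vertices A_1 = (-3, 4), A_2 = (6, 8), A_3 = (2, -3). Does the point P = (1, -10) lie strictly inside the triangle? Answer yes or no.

no

Barycentric coordinates of P: (-17/83, -42/83, 142/83).
The three coordinates are negative, negative, positive; a point is interior exactly when all three are positive.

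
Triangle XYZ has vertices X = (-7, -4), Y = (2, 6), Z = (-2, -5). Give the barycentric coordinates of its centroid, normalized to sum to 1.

The centroid is the average of the vertices, so each weight is 1/3.

(1/3, 1/3, 1/3)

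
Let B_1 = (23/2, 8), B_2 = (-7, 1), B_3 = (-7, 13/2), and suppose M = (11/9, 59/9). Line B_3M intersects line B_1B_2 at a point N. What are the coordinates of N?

(39/5, 33/5)

Barycentric coordinates of M with respect to B_1B_2B_3: (4/9, 1/9, 4/9).
On side B_1B_2 the B_3-coordinate is zero; dropping M's B_3-weight 4/9 and renormalizing the remaining 4/9 : 1/9 gives weights 4/5, 1/5 on B_1, B_2.
N = (4/5)·(23/2, 8) + (1/5)·(-7, 1) = (39/5, 33/5).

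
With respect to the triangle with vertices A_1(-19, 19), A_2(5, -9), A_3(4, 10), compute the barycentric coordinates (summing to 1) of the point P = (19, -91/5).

(-3/5, 6/5, 2/5)

Signed area of the reference triangle: [A_1A_2A_3] = ½·((-19)·(-9−10) + 5·(10−19) + 4·(19−(-9))) = ½·(361 − 45 + 112) = 214.
[PA_2A_3] = ½·(19·(-9−10) + 5·(10−(-91/5)) + 4·(-91/5−(-9))) = ½·(-361 + 141 − 184/5) = -642/5, so the A_1-coordinate is (-642/5)/214 = -3/5.
[A_1PA_3] = ½·((-19)·(-91/5−10) + 19·(10−19) + 4·(19−(-91/5))) = ½·(2679/5 − 171 + 744/5) = 1284/5, so the A_2-coordinate is 6/5.
[A_1A_2P] = ½·((-19)·(-9−(-91/5)) + 5·(-91/5−19) + 19·(19−(-9))) = ½·(-874/5 − 186 + 532) = 428/5, so the A_3-coordinate is 2/5.
Check: -3/5 + 6/5 + 2/5 = 1.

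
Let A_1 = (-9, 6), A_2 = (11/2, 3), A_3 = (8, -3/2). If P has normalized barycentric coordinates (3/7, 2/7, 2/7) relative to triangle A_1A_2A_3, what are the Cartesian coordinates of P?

(0, 3)

P = (3/7)·A_1 + (2/7)·A_2 + (2/7)·A_3.
x-coordinate: (3/7)·(-9) + (2/7)·(11/2) + (2/7)·8 = 0.
y-coordinate: (3/7)·6 + (2/7)·3 + (2/7)·(-3/2) = 3.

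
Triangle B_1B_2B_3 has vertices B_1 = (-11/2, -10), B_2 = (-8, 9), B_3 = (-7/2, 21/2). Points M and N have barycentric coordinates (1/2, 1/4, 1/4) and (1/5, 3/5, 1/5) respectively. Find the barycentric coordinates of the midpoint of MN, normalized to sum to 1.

(7/20, 17/40, 9/40)

Since both coordinate triples sum to 1, the midpoint's barycentrics are the componentwise average.
(1/2+1/5)/2 = 7/20; similarly 17/40 and 9/40.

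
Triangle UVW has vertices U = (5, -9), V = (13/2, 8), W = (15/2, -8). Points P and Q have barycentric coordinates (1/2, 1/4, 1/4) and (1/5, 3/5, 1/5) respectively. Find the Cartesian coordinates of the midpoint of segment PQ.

Barycentric coordinates of the midpoint are the average: (7/20, 17/40, 9/40).
Converting: (7/20)·U + (17/40)·V + (9/40)·W = (31/5, -31/20).

(31/5, -31/20)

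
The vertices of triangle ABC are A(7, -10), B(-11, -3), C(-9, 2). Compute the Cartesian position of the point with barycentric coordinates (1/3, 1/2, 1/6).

(-14/3, -9/2)

P = (1/3)·A + (1/2)·B + (1/6)·C.
x-coordinate: (1/3)·7 + (1/2)·(-11) + (1/6)·(-9) = -14/3.
y-coordinate: (1/3)·(-10) + (1/2)·(-3) + (1/6)·2 = -9/2.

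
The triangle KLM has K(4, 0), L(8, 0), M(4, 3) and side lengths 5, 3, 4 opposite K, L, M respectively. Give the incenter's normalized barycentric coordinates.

(5/12, 1/4, 1/3)

The incenter has barycentric coordinates proportional to the opposite side lengths: (5 : 3 : 4).
Normalizing by 5+3+4 = 12 gives (5/12, 1/4, 1/3).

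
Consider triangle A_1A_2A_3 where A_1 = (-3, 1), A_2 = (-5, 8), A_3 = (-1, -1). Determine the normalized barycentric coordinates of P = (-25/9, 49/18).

(1/9, 7/18, 1/2)

Signed area of the reference triangle: [A_1A_2A_3] = ½·((-3)·(8−(-1)) + (-5)·(-1−1) + (-1)·(1−8)) = ½·(-27 + 10 + 7) = -5.
[PA_2A_3] = ½·((-25/9)·(8−(-1)) + (-5)·(-1−(49/18)) + (-1)·(49/18−8)) = ½·(-25 + 335/18 + 95/18) = -5/9, so the A_1-coordinate is (-5/9)/(-5) = 1/9.
[A_1PA_3] = ½·((-3)·(49/18−(-1)) + (-25/9)·(-1−1) + (-1)·(1−(49/18))) = ½·(-67/6 + 50/9 + 31/18) = -35/18, so the A_2-coordinate is 7/18.
[A_1A_2P] = ½·((-3)·(8−(49/18)) + (-5)·(49/18−1) + (-25/9)·(1−8)) = ½·(-95/6 − 155/18 + 175/9) = -5/2, so the A_3-coordinate is 1/2.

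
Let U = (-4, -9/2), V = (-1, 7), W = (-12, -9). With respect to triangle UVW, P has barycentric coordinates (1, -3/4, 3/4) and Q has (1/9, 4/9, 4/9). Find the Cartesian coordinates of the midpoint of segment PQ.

Barycentric coordinates of the midpoint are the average: (5/9, -11/72, 43/72).
Converting: (5/9)·U + (-11/72)·V + (43/72)·W = (-665/72, -161/18).

(-665/72, -161/18)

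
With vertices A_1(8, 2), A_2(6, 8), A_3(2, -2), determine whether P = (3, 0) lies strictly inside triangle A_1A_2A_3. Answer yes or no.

Barycentric coordinates of P: (1/22, 2/11, 17/22).
The three coordinates are positive, positive, positive; a point is interior exactly when all three are positive.

yes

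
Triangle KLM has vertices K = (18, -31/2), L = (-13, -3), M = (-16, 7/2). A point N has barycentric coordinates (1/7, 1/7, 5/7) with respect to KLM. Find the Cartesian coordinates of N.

N = (1/7)·K + (1/7)·L + (5/7)·M.
x-coordinate: (1/7)·18 + (1/7)·(-13) + (5/7)·(-16) = -75/7.
y-coordinate: (1/7)·(-31/2) + (1/7)·(-3) + (5/7)·(7/2) = -1/7.

(-75/7, -1/7)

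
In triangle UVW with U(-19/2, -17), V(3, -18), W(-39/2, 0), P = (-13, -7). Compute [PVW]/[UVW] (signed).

1/5

[UVW] = ½·((-19/2)·(-18−0) + 3·(0−(-17)) + (-39/2)·(-17−(-18))) = ½·(171 + 51 − 39/2) = 405/4.
[PVW] = ½·((-13)·(-18−0) + 3·(0−(-7)) + (-39/2)·(-7−(-18))) = ½·(234 + 21 − 429/2) = 81/4, so the ratio is (81/4)/(405/4) = 1/5.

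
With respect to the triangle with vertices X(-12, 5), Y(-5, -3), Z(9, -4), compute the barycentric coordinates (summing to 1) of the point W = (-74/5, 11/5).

Signed area of the reference triangle: [XYZ] = ½·((-12)·(-3−(-4)) + (-5)·(-4−5) + 9·(5−(-3))) = ½·(-12 + 45 + 72) = 105/2.
[WYZ] = ½·((-74/5)·(-3−(-4)) + (-5)·(-4−(11/5)) + 9·(11/5−(-3))) = ½·(-74/5 + 31 + 234/5) = 63/2, so the X-coordinate is (63/2)/(105/2) = 3/5.
[XWZ] = ½·((-12)·(11/5−(-4)) + (-74/5)·(-4−5) + 9·(5−(11/5))) = ½·(-372/5 + 666/5 + 126/5) = 42, so the Y-coordinate is 4/5.
[XYW] = ½·((-12)·(-3−(11/5)) + (-5)·(11/5−5) + (-74/5)·(5−(-3))) = ½·(312/5 + 14 − 592/5) = -21, so the Z-coordinate is -2/5.
Check: 3/5 + 4/5 − 2/5 = 1.

(3/5, 4/5, -2/5)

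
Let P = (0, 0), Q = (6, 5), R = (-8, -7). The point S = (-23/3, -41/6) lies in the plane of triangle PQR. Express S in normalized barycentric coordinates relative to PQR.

(-5/6, 1/2, 4/3)

Signed area of the reference triangle: [PQR] = ½·(0·(5−(-7)) + 6·(-7−0) + (-8)·(0−5)) = ½·(0 − 42 + 40) = -1.
[SQR] = ½·((-23/3)·(5−(-7)) + 6·(-7−(-41/6)) + (-8)·(-41/6−5)) = ½·(-92 − 1 + 284/3) = 5/6, so the P-coordinate is (5/6)/(-1) = -5/6.
[PSR] = ½·(0·(-41/6−(-7)) + (-23/3)·(-7−0) + (-8)·(0−(-41/6))) = ½·(0 + 161/3 − 164/3) = -1/2, so the Q-coordinate is 1/2.
[PQS] = ½·(0·(5−(-41/6)) + 6·(-41/6−0) + (-23/3)·(0−5)) = ½·(0 − 41 + 115/3) = -4/3, so the R-coordinate is 4/3.
Check: -5/6 + 1/2 + 4/3 = 1.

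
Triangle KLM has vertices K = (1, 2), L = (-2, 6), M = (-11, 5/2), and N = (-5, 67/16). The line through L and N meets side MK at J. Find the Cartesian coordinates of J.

(-8, 19/8)

Barycentric coordinates of N with respect to KLM: (1/8, 1/2, 3/8).
On side MK the L-coordinate is zero; dropping N's L-weight 1/2 and renormalizing the remaining 3/8 : 1/8 gives weights 3/4, 1/4 on M, K.
J = (3/4)·(-11, 5/2) + (1/4)·(1, 2) = (-8, 19/8).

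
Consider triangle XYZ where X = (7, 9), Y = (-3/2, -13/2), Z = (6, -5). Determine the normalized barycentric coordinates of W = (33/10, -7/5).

(3/10, 2/5, 3/10)

Signed area of the reference triangle: [XYZ] = ½·(7·(-13/2−(-5)) + (-3/2)·(-5−9) + 6·(9−(-13/2))) = ½·(-21/2 + 21 + 93) = 207/4.
[WYZ] = ½·((33/10)·(-13/2−(-5)) + (-3/2)·(-5−(-7/5)) + 6·(-7/5−(-13/2))) = ½·(-99/20 + 27/5 + 153/5) = 621/40, so the X-coordinate is (621/40)/(207/4) = 3/10.
[XWZ] = ½·(7·(-7/5−(-5)) + (33/10)·(-5−9) + 6·(9−(-7/5))) = ½·(126/5 − 231/5 + 312/5) = 207/10, so the Y-coordinate is 2/5.
[XYW] = ½·(7·(-13/2−(-7/5)) + (-3/2)·(-7/5−9) + (33/10)·(9−(-13/2))) = ½·(-357/10 + 78/5 + 1023/20) = 621/40, so the Z-coordinate is 3/10.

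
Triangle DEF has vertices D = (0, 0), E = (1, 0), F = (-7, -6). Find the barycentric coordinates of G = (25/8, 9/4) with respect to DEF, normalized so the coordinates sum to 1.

(7/8, 1/2, -3/8)

Signed area of the reference triangle: [DEF] = ½·(0·(0−(-6)) + 1·(-6−0) + (-7)·(0−0)) = ½·(0 − 6 + 0) = -3.
[GEF] = ½·((25/8)·(0−(-6)) + 1·(-6−(9/4)) + (-7)·(9/4−0)) = ½·(75/4 − 33/4 − 63/4) = -21/8, so the D-coordinate is (-21/8)/(-3) = 7/8.
[DGF] = ½·(0·(9/4−(-6)) + (25/8)·(-6−0) + (-7)·(0−(9/4))) = ½·(0 − 75/4 + 63/4) = -3/2, so the E-coordinate is 1/2.
[DEG] = ½·(0·(0−(9/4)) + 1·(9/4−0) + (25/8)·(0−0)) = ½·(0 + 9/4 + 0) = 9/8, so the F-coordinate is -3/8.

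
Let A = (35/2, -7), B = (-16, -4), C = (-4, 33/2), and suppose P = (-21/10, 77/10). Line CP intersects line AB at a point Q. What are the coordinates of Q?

Barycentric coordinates of P with respect to ABC: (1/5, 1/5, 3/5).
On side AB the C-coordinate is zero; dropping P's C-weight 3/5 and renormalizing the remaining 1/5 : 1/5 gives weights 1/2, 1/2 on A, B.
Q = (1/2)·(35/2, -7) + (1/2)·(-16, -4) = (3/4, -11/2).

(3/4, -11/2)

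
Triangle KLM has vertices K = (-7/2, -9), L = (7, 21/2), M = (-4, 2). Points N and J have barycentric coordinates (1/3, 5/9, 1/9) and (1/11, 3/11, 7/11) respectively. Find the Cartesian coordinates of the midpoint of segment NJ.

(131/198, 631/198)

Barycentric coordinates of the midpoint are the average: (7/33, 41/99, 37/99).
Converting: (7/33)·K + (41/99)·L + (37/99)·M = (131/198, 631/198).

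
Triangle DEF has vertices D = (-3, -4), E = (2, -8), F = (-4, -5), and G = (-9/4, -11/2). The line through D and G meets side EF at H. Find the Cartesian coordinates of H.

Barycentric coordinates of G with respect to DEF: (1/4, 1/4, 1/2).
On side EF the D-coordinate is zero; dropping G's D-weight 1/4 and renormalizing the remaining 1/4 : 1/2 gives weights 1/3, 2/3 on E, F.
H = (1/3)·(2, -8) + (2/3)·(-4, -5) = (-2, -6).

(-2, -6)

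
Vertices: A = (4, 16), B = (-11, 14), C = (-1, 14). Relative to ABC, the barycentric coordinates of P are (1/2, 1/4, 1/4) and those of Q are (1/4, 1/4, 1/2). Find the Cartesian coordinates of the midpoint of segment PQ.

Barycentric coordinates of the midpoint are the average: (3/8, 1/4, 3/8).
Converting: (3/8)·A + (1/4)·B + (3/8)·C = (-13/8, 59/4).

(-13/8, 59/4)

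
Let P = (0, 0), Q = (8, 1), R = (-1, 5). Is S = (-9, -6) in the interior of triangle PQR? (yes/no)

no

Barycentric coordinates of S: (131/41, -51/41, -39/41).
The three coordinates are positive, negative, negative; a point is interior exactly when all three are positive.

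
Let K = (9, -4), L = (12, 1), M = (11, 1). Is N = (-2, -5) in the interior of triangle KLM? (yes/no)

no

Barycentric coordinates of N: (6/5, -53/5, 52/5).
The three coordinates are positive, negative, positive; a point is interior exactly when all three are positive.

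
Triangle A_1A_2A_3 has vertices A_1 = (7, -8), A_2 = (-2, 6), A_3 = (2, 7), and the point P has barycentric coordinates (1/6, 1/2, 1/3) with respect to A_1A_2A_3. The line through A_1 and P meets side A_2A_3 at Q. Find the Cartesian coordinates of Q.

(-2/5, 32/5)

Line A_1P meets A_2A_3 where the A_1-coordinate vanishes; zeroing P's A_1-weight and renormalizing leaves A_2, A_3-weights 1/2 : 1/3 → (3/5, 2/5).
So Q = (3/5)·A_2 + (2/5)·A_3 = (-2/5, 32/5).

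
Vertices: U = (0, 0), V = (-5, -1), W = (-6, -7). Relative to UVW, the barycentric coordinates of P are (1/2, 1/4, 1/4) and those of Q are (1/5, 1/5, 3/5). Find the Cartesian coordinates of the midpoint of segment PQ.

Barycentric coordinates of the midpoint are the average: (7/20, 9/40, 17/40).
Converting: (7/20)·U + (9/40)·V + (17/40)·W = (-147/40, -16/5).

(-147/40, -16/5)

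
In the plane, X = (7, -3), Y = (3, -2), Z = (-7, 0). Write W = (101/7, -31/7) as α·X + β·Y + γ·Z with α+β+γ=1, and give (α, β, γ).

(5/7, 8/7, -6/7)

Signed area of the reference triangle: [XYZ] = ½·(7·(-2−0) + 3·(0−(-3)) + (-7)·(-3−(-2))) = ½·(-14 + 9 + 7) = 1.
[WYZ] = ½·((101/7)·(-2−0) + 3·(0−(-31/7)) + (-7)·(-31/7−(-2))) = ½·(-202/7 + 93/7 + 17) = 5/7, so the X-coordinate is (5/7)/1 = 5/7.
[XWZ] = ½·(7·(-31/7−0) + (101/7)·(0−(-3)) + (-7)·(-3−(-31/7))) = ½·(-31 + 303/7 − 10) = 8/7, so the Y-coordinate is 8/7.
[XYW] = ½·(7·(-2−(-31/7)) + 3·(-31/7−(-3)) + (101/7)·(-3−(-2))) = ½·(17 − 30/7 − 101/7) = -6/7, so the Z-coordinate is -6/7.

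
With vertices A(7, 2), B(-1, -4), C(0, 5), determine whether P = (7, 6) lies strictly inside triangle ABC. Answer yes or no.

Barycentric coordinates of P: (31/33, -14/33, 16/33).
The three coordinates are positive, negative, positive; a point is interior exactly when all three are positive.

no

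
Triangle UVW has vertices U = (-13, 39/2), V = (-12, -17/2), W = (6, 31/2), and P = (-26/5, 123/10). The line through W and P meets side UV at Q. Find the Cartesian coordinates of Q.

Barycentric coordinates of P with respect to UVW: (2/5, 1/5, 2/5).
On side UV the W-coordinate is zero; dropping P's W-weight 2/5 and renormalizing the remaining 2/5 : 1/5 gives weights 2/3, 1/3 on U, V.
Q = (2/3)·(-13, 39/2) + (1/3)·(-12, -17/2) = (-38/3, 61/6).

(-38/3, 61/6)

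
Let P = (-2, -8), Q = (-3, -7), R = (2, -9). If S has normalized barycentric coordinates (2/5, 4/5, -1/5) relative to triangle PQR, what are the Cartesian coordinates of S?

S = (2/5)·P + (4/5)·Q + (-1/5)·R.
x-coordinate: (2/5)·(-2) + (4/5)·(-3) + (-1/5)·2 = -18/5.
y-coordinate: (2/5)·(-8) + (4/5)·(-7) + (-1/5)·(-9) = -7.

(-18/5, -7)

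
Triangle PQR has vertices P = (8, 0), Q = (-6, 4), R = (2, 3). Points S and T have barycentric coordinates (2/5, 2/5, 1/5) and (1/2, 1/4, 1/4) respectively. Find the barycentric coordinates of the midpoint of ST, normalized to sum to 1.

Since both coordinate triples sum to 1, the midpoint's barycentrics are the componentwise average.
(2/5+1/2)/2 = 9/20; similarly 13/40 and 9/40.

(9/20, 13/40, 9/40)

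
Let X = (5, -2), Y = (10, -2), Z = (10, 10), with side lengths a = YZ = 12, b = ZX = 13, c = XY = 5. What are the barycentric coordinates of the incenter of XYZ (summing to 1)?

(2/5, 13/30, 1/6)

The incenter has barycentric coordinates proportional to the opposite side lengths: (12 : 13 : 5).
Normalizing by 12+13+5 = 30 gives (2/5, 13/30, 1/6).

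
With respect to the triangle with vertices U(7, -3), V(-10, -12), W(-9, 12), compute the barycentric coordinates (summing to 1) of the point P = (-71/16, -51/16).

Signed area of the reference triangle: [UVW] = ½·(7·(-12−12) + (-10)·(12−(-3)) + (-9)·(-3−(-12))) = ½·(-168 − 150 − 81) = -399/2.
[PVW] = ½·((-71/16)·(-12−12) + (-10)·(12−(-51/16)) + (-9)·(-51/16−(-12))) = ½·(213/2 − 1215/8 − 1269/16) = -1995/32, so the U-coordinate is (-1995/32)/(-399/2) = 5/16.
[UPW] = ½·(7·(-51/16−12) + (-71/16)·(12−(-3)) + (-9)·(-3−(-51/16))) = ½·(-1701/16 − 1065/16 − 27/16) = -2793/32, so the V-coordinate is 7/16.
[UVP] = ½·(7·(-12−(-51/16)) + (-10)·(-51/16−(-3)) + (-71/16)·(-3−(-12))) = ½·(-987/16 + 15/8 − 639/16) = -399/8, so the W-coordinate is 1/4.

(5/16, 7/16, 1/4)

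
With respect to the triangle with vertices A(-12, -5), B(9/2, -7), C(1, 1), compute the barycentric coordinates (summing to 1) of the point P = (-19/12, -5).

Signed area of the reference triangle: [ABC] = ½·((-12)·(-7−1) + (9/2)·(1−(-5)) + 1·(-5−(-7))) = ½·(96 + 27 + 2) = 125/2.
[PBC] = ½·((-19/12)·(-7−1) + (9/2)·(1−(-5)) + 1·(-5−(-7))) = ½·(38/3 + 27 + 2) = 125/6, so the A-coordinate is (125/6)/(125/2) = 1/3.
[APC] = ½·((-12)·(-5−1) + (-19/12)·(1−(-5)) + 1·(-5−(-5))) = ½·(72 − 19/2 + 0) = 125/4, so the B-coordinate is 1/2.
[ABP] = ½·((-12)·(-7−(-5)) + (9/2)·(-5−(-5)) + (-19/12)·(-5−(-7))) = ½·(24 + 0 − 19/6) = 125/12, so the C-coordinate is 1/6.
Check: 1/3 + 1/2 + 1/6 = 1.

(1/3, 1/2, 1/6)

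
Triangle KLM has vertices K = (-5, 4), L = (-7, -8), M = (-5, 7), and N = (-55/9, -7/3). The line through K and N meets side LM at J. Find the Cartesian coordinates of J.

(-20/3, -11/2)

Barycentric coordinates of N with respect to KLM: (1/3, 5/9, 1/9).
On side LM the K-coordinate is zero; dropping N's K-weight 1/3 and renormalizing the remaining 5/9 : 1/9 gives weights 5/6, 1/6 on L, M.
J = (5/6)·(-7, -8) + (1/6)·(-5, 7) = (-20/3, -11/2).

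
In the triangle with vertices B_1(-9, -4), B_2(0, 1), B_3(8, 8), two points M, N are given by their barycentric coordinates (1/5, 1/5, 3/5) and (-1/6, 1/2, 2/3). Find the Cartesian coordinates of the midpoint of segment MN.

(59/12, 107/20)

Barycentric coordinates of the midpoint are the average: (1/60, 7/20, 19/30).
Converting: (1/60)·B_1 + (7/20)·B_2 + (19/30)·B_3 = (59/12, 107/20).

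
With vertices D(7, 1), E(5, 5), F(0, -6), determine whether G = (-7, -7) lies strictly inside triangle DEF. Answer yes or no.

Barycentric coordinates of G: (-12/7, 1, 12/7).
The three coordinates are negative, positive, positive; a point is interior exactly when all three are positive.

no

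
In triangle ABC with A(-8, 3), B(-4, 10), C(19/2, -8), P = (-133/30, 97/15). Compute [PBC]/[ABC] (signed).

[ABC] = ½·((-8)·(10−(-8)) + (-4)·(-8−3) + (19/2)·(3−10)) = ½·(-144 + 44 − 133/2) = -333/4.
[PBC] = ½·((-133/30)·(10−(-8)) + (-4)·(-8−(97/15)) + (19/2)·(97/15−10)) = ½·(-399/5 + 868/15 − 1007/30) = -111/4, so the ratio is (-111/4)/(-333/4) = 1/3.

1/3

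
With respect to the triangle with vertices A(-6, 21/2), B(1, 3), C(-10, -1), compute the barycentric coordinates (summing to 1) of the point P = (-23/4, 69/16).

(3/8, 1/4, 3/8)

Signed area of the reference triangle: [ABC] = ½·((-6)·(3−(-1)) + 1·(-1−(21/2)) + (-10)·(21/2−3)) = ½·(-24 − 23/2 − 75) = -221/4.
[PBC] = ½·((-23/4)·(3−(-1)) + 1·(-1−(69/16)) + (-10)·(69/16−3)) = ½·(-23 − 85/16 − 105/8) = -663/32, so the A-coordinate is (-663/32)/(-221/4) = 3/8.
[APC] = ½·((-6)·(69/16−(-1)) + (-23/4)·(-1−(21/2)) + (-10)·(21/2−(69/16))) = ½·(-255/8 + 529/8 − 495/8) = -221/16, so the B-coordinate is 1/4.
[ABP] = ½·((-6)·(3−(69/16)) + 1·(69/16−(21/2)) + (-23/4)·(21/2−3)) = ½·(63/8 − 99/16 − 345/8) = -663/32, so the C-coordinate is 3/8.
Check: 3/8 + 1/4 + 3/8 = 1.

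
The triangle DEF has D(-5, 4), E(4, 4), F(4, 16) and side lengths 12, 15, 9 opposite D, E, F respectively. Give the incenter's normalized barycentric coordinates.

(1/3, 5/12, 1/4)

The incenter has barycentric coordinates proportional to the opposite side lengths: (12 : 15 : 9).
Normalizing by 12+15+9 = 36 gives (1/3, 5/12, 1/4).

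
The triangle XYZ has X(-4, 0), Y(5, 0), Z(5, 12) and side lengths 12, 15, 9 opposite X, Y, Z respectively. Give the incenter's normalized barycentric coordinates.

(1/3, 5/12, 1/4)

The incenter has barycentric coordinates proportional to the opposite side lengths: (12 : 15 : 9).
Normalizing by 12+15+9 = 36 gives (1/3, 5/12, 1/4).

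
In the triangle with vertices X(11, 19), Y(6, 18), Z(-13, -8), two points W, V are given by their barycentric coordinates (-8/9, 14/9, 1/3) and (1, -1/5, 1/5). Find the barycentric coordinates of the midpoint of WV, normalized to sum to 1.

(1/18, 61/90, 4/15)

Since both coordinate triples sum to 1, the midpoint's barycentrics are the componentwise average.
(-8/9+1)/2 = 1/18; similarly 61/90 and 4/15.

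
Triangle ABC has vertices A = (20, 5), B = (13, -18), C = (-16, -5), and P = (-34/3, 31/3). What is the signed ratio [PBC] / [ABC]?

[ABC] = ½·(20·(-18−(-5)) + 13·(-5−5) + (-16)·(5−(-18))) = ½·(-260 − 130 − 368) = -379.
[PBC] = ½·((-34/3)·(-18−(-5)) + 13·(-5−(31/3)) + (-16)·(31/3−(-18))) = ½·(442/3 − 598/3 − 1360/3) = -758/3, so the ratio is (-758/3)/(-379) = 2/3.

2/3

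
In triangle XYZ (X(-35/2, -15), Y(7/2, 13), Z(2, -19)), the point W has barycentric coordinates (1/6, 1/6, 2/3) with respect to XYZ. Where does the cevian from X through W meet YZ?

Line XW meets YZ where the X-coordinate vanishes; zeroing W's X-weight and renormalizing leaves Y, Z-weights 1/6 : 2/3 → (1/5, 4/5).
So V = (1/5)·Y + (4/5)·Z = (23/10, -63/5).

(23/10, -63/5)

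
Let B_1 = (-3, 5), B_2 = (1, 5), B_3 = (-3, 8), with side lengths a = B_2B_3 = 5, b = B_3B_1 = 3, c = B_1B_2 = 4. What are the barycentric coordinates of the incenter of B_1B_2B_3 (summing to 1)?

The incenter has barycentric coordinates proportional to the opposite side lengths: (5 : 3 : 4).
Normalizing by 5+3+4 = 12 gives (5/12, 1/4, 1/3).

(5/12, 1/4, 1/3)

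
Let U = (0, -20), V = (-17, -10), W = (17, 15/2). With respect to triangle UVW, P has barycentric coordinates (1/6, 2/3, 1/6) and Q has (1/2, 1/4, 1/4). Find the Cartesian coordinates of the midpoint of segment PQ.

Barycentric coordinates of the midpoint are the average: (1/3, 11/24, 5/24).
Converting: (1/3)·U + (11/24)·V + (5/24)·W = (-17/4, -155/16).

(-17/4, -155/16)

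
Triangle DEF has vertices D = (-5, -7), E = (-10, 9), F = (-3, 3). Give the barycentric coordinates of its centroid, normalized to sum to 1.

The centroid is the average of the vertices, so each weight is 1/3.

(1/3, 1/3, 1/3)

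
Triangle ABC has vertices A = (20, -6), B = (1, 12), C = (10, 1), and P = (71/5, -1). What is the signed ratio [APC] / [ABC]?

1/5

[ABC] = ½·(20·(12−1) + 1·(1−(-6)) + 10·(-6−12)) = ½·(220 + 7 − 180) = 47/2.
[APC] = ½·(20·(-1−1) + (71/5)·(1−(-6)) + 10·(-6−(-1))) = ½·(-40 + 497/5 − 50) = 47/10, so the ratio is (47/10)/(47/2) = 1/5.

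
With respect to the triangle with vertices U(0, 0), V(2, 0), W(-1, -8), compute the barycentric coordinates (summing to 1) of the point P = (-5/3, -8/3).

Signed area of the reference triangle: [UVW] = ½·(0·(0−(-8)) + 2·(-8−0) + (-1)·(0−0)) = ½·(0 − 16 + 0) = -8.
[PVW] = ½·((-5/3)·(0−(-8)) + 2·(-8−(-8/3)) + (-1)·(-8/3−0)) = ½·(-40/3 − 32/3 + 8/3) = -32/3, so the U-coordinate is (-32/3)/(-8) = 4/3.
[UPW] = ½·(0·(-8/3−(-8)) + (-5/3)·(-8−0) + (-1)·(0−(-8/3))) = ½·(0 + 40/3 − 8/3) = 16/3, so the V-coordinate is -2/3.
[UVP] = ½·(0·(0−(-8/3)) + 2·(-8/3−0) + (-5/3)·(0−0)) = ½·(0 − 16/3 + 0) = -8/3, so the W-coordinate is 1/3.

(4/3, -2/3, 1/3)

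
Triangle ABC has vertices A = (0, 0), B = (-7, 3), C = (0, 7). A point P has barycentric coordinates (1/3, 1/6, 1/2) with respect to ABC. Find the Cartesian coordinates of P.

(-7/6, 4)

P = (1/3)·A + (1/6)·B + (1/2)·C.
x-coordinate: (1/3)·0 + (1/6)·(-7) + (1/2)·0 = -7/6.
y-coordinate: (1/3)·0 + (1/6)·3 + (1/2)·7 = 4.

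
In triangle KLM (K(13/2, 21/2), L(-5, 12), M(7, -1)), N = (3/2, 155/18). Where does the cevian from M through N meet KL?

(-1/14, 159/14)

Barycentric coordinates of N with respect to KLM: (1/3, 4/9, 2/9).
On side KL the M-coordinate is zero; dropping N's M-weight 2/9 and renormalizing the remaining 1/3 : 4/9 gives weights 3/7, 4/7 on K, L.
J = (3/7)·(13/2, 21/2) + (4/7)·(-5, 12) = (-1/14, 159/14).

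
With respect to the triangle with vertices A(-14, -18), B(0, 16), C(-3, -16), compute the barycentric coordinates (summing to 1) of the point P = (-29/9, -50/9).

(1/9, 1/3, 5/9)

Signed area of the reference triangle: [ABC] = ½·((-14)·(16−(-16)) + 0·(-16−(-18)) + (-3)·(-18−16)) = ½·(-448 + 0 + 102) = -173.
[PBC] = ½·((-29/9)·(16−(-16)) + 0·(-16−(-50/9)) + (-3)·(-50/9−16)) = ½·(-928/9 + 0 + 194/3) = -173/9, so the A-coordinate is (-173/9)/(-173) = 1/9.
[APC] = ½·((-14)·(-50/9−(-16)) + (-29/9)·(-16−(-18)) + (-3)·(-18−(-50/9))) = ½·(-1316/9 − 58/9 + 112/3) = -173/3, so the B-coordinate is 1/3.
[ABP] = ½·((-14)·(16−(-50/9)) + 0·(-50/9−(-18)) + (-29/9)·(-18−16)) = ½·(-2716/9 + 0 + 986/9) = -865/9, so the C-coordinate is 5/9.
Check: 1/9 + 1/3 + 5/9 = 1.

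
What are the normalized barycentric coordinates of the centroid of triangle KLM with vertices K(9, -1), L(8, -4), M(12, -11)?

The centroid is the average of the vertices, so each weight is 1/3.

(1/3, 1/3, 1/3)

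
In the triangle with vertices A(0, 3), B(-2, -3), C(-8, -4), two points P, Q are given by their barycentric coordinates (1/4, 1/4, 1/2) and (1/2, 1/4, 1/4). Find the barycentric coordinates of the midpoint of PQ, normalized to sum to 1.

(3/8, 1/4, 3/8)

Since both coordinate triples sum to 1, the midpoint's barycentrics are the componentwise average.
(1/4+1/2)/2 = 3/8; similarly 1/4 and 3/8.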